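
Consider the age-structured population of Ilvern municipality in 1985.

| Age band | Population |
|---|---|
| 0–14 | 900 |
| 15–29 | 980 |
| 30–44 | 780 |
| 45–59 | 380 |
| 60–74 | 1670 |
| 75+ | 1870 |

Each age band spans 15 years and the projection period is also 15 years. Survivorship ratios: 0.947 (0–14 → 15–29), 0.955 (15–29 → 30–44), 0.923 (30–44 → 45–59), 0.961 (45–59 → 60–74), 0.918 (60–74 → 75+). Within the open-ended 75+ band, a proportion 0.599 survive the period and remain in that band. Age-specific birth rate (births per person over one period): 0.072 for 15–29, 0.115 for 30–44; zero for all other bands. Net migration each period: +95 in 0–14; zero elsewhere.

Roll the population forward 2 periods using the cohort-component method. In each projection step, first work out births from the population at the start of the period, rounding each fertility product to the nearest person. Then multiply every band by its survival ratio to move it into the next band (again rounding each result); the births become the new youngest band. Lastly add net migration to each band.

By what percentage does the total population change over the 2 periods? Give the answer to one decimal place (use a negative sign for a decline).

After projecting period 1:
Births: 980 × 0.072 = 71, 780 × 0.115 = 90 → total 161
15–29: 900 × 0.947 = 852
30–44: 980 × 0.955 = 936
45–59: 780 × 0.923 = 720
60–74: 380 × 0.961 = 365
75+: 1670 × 0.918 + 1870 × 0.599 = 1533 + 1120 = 2653
Net migration: 0–14 + 95 → 256
Giving 256 / 852 / 936 / 720 / 365 / 2653.
After projecting period 2:
Births: 852 × 0.072 = 61, 936 × 0.115 = 108 → total 169
15–29: 256 × 0.947 = 242
30–44: 852 × 0.955 = 814
45–59: 936 × 0.923 = 864
60–74: 720 × 0.961 = 692
75+: 365 × 0.918 + 2653 × 0.599 = 335 + 1589 = 1924
Net migration: 0–14 + 95 → 264
Giving 264 / 242 / 814 / 864 / 692 / 1924.
Total: 6580 → 4800; change = -1780; percentage change = -27.1%

-27.1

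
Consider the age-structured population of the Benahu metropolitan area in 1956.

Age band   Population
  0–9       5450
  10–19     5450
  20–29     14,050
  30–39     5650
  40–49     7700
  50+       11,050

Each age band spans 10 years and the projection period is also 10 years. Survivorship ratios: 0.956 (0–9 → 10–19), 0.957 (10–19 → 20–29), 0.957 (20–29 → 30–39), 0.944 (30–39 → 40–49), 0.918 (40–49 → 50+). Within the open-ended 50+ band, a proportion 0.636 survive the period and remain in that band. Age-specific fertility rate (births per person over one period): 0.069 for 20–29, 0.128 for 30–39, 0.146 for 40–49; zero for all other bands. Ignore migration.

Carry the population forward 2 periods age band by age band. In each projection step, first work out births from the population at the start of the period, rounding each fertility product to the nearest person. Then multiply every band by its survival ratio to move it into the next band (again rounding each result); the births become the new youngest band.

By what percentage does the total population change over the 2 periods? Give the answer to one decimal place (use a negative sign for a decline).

Period 1.
Births: 14050 × 0.069 = 969 ; 5650 × 0.128 = 723 ; 7700 × 0.146 = 1124 → total 2816
10–19: 5450 × 0.956 = 5210
20–29: 5450 × 0.957 = 5216
30–39: 14050 × 0.957 = 13446
40–49: 5650 × 0.944 = 5334
50+: 7700 × 0.918 + 11050 × 0.636 = 7069 + 7028 = 14097
→ [2816, 5210, 5216, 13446, 5334, 14097]
Period 2.
Births: 5216 × 0.069 = 360 ; 13446 × 0.128 = 1721 ; 5334 × 0.146 = 779 → total 2860
10–19: 2816 × 0.956 = 2692
20–29: 5210 × 0.957 = 4986
30–39: 5216 × 0.957 = 4992
40–49: 13446 × 0.944 = 12693
50+: 5334 × 0.918 + 14097 × 0.636 = 4897 + 8966 = 13863
→ [2860, 2692, 4986, 4992, 12693, 13863]
Total: 49350 → 42086; change = -7264; percentage change = -14.7%

-14.7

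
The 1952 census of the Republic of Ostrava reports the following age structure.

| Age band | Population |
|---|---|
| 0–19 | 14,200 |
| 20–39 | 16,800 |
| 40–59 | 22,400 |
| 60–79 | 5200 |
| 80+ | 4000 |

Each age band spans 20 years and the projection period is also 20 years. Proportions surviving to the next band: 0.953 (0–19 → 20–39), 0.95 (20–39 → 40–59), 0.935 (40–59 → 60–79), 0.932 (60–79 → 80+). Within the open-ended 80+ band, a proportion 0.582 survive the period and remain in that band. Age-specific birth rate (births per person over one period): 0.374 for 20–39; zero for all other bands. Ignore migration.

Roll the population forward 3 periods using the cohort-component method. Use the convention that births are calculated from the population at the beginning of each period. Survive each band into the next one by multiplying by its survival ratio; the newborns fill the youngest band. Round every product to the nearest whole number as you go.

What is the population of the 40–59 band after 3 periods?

5689

(Groups numbered youngest = 1 to oldest = 5.)
Period 1.
Births: 16800 × 0.374 = 6283
Group 2: 14200 × 0.953 = 13533
Group 3: 16800 × 0.95 = 15960
Group 4: 22400 × 0.935 = 20944
Group 5: 5200 × 0.932 + 4000 × 0.582 = 4846 + 2328 = 7174
Population now: 0–19=6283, 20–39=13533, 40–59=15960, 60–79=20944, 80+=7174
Period 2.
Births: 13533 × 0.374 = 5061
Group 2: 6283 × 0.953 = 5988
Group 3: 13533 × 0.95 = 12856
Group 4: 15960 × 0.935 = 14923
Group 5: 20944 × 0.932 + 7174 × 0.582 = 19520 + 4175 = 23695
Population now: 0–19=5061, 20–39=5988, 40–59=12856, 60–79=14923, 80+=23695
Period 3.
Births: 5988 × 0.374 = 2240
Group 2: 5061 × 0.953 = 4823
Group 3: 5988 × 0.95 = 5689
Group 4: 12856 × 0.935 = 12020
Group 5: 14923 × 0.932 + 23695 × 0.582 = 13908 + 13790 = 27698
Population now: 0–19=2240, 20–39=4823, 40–59=5689, 60–79=12020, 80+=27698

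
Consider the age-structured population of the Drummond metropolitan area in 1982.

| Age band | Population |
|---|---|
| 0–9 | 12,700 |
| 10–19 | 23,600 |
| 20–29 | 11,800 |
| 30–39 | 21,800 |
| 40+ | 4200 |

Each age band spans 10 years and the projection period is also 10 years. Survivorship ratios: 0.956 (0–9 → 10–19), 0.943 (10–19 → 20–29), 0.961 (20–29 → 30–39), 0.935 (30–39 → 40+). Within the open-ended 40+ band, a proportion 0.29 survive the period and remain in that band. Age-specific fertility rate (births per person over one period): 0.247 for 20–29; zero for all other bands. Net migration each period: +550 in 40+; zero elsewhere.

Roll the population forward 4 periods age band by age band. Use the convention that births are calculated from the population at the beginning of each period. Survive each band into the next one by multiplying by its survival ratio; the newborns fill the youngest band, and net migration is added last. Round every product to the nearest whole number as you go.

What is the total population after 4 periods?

29108

Numbering the groups 1..5 from youngest to oldest:
— Period 1 —
Births: 11800 × 0.247 = 2915
Group 2: 12700 × 0.956 = 12141
Group 3: 23600 × 0.943 = 22255
Group 4: 11800 × 0.961 = 11340
Group 5: 21800 × 0.935 + 4200 × 0.29 = 20383 + 1218 = 21601
Net migration: Group 5 + 550 → 22151
Population now: 0–9=2915, 10–19=12141, 20–29=22255, 30–39=11340, 40+=22151
— Period 2 —
Births: 22255 × 0.247 = 5497
Group 2: 2915 × 0.956 = 2787
Group 3: 12141 × 0.943 = 11449
Group 4: 22255 × 0.961 = 21387
Group 5: 11340 × 0.935 + 22151 × 0.29 = 10603 + 6424 = 17027
Net migration: Group 5 + 550 → 17577
Population now: 0–9=5497, 10–19=2787, 20–29=11449, 30–39=21387, 40+=17577
— Period 3 —
Births: 11449 × 0.247 = 2828
Group 2: 5497 × 0.956 = 5255
Group 3: 2787 × 0.943 = 2628
Group 4: 11449 × 0.961 = 11002
Group 5: 21387 × 0.935 + 17577 × 0.29 = 19997 + 5097 = 25094
Net migration: Group 5 + 550 → 25644
Population now: 0–9=2828, 10–19=5255, 20–29=2628, 30–39=11002, 40+=25644
— Period 4 —
Births: 2628 × 0.247 = 649
Group 2: 2828 × 0.956 = 2704
Group 3: 5255 × 0.943 = 4955
Group 4: 2628 × 0.961 = 2526
Group 5: 11002 × 0.935 + 25644 × 0.29 = 10287 + 7437 = 17724
Net migration: Group 5 + 550 → 18274
Population now: 0–9=649, 10–19=2704, 20–29=4955, 30–39=2526, 40+=18274
Total after period 4: 649 + 2704 + 4955 + 2526 + 18274 = 29108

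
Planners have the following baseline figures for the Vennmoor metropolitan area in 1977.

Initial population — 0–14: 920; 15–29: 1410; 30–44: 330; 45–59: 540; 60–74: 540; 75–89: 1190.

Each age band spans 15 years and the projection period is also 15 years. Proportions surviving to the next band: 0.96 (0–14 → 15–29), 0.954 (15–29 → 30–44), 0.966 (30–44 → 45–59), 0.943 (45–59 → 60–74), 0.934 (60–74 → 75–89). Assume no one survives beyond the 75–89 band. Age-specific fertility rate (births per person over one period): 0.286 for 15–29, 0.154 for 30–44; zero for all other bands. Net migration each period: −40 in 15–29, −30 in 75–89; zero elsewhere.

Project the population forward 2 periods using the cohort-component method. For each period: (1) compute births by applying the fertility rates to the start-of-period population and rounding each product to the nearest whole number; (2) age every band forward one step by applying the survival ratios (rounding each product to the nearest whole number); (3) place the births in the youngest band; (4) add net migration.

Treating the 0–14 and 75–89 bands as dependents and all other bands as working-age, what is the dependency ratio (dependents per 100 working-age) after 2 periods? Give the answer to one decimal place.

31.9

Numbering the groups 1..6 from youngest to oldest:
— Period 1 —
Births: 1410 × 0.286 = 403  |  330 × 0.154 = 51 — total 454
Group 2: 920 × 0.96 = 883
Group 3: 1410 × 0.954 = 1345
Group 4: 330 × 0.966 = 319
Group 5: 540 × 0.943 = 509
Group 6: 540 × 0.934 = 504
Net migration: Group 2 − 40 → 843; Group 6 − 30 → 474
→ [454, 843, 1345, 319, 509, 474]
— Period 2 —
Births: 843 × 0.286 = 241  |  1345 × 0.154 = 207 — total 448
Group 2: 454 × 0.96 = 436
Group 3: 843 × 0.954 = 804
Group 4: 1345 × 0.966 = 1299
Group 5: 319 × 0.943 = 301
Group 6: 509 × 0.934 = 475
Net migration: Group 2 − 40 → 396; Group 6 − 30 → 445
→ [448, 396, 804, 1299, 301, 445]
Dependents (band 0–14 + band 75–89) = 448 + 445 = 893; working-age = 2800; ratio = 893/2800 × 100 = 31.9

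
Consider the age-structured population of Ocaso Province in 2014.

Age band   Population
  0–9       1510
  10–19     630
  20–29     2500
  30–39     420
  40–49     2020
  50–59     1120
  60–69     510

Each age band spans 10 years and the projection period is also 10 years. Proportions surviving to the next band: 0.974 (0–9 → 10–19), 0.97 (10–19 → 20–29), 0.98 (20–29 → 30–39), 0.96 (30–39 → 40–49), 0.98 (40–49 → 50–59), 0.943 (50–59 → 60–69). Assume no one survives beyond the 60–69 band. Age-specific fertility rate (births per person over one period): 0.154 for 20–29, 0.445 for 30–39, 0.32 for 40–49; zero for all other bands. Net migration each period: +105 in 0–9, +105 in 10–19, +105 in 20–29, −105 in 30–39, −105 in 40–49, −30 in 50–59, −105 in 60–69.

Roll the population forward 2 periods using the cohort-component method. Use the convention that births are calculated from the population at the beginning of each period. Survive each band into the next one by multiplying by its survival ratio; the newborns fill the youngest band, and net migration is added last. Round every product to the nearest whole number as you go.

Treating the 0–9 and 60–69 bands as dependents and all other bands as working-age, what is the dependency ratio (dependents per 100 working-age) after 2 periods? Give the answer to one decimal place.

51.2

— Period 1 —
Births: 2500 × 0.154 = 385  |  420 × 0.445 = 187  |  2020 × 0.32 = 646 ⇒ total 1218
10–19: 1510 × 0.974 = 1471
20–29: 630 × 0.97 = 611
30–39: 2500 × 0.98 = 2450
40–49: 420 × 0.96 = 403
50–59: 2020 × 0.98 = 1980
60–69: 1120 × 0.943 = 1056
Net migration: 0–9 + 105 → 1323; 10–19 + 105 → 1576; 20–29 + 105 → 716; 30–39 − 105 → 2345; 40–49 − 105 → 298; 50–59 − 30 → 1950; 60–69 − 105 → 951
Population now: 0–9=1323, 10–19=1576, 20–29=716, 30–39=2345, 40–49=298, 50–59=1950, 60–69=951
— Period 2 —
Births: 716 × 0.154 = 110  |  2345 × 0.445 = 1044  |  298 × 0.32 = 95 ⇒ total 1249
10–19: 1323 × 0.974 = 1289
20–29: 1576 × 0.97 = 1529
30–39: 716 × 0.98 = 702
40–49: 2345 × 0.96 = 2251
50–59: 298 × 0.98 = 292
60–69: 1950 × 0.943 = 1839
Net migration: 0–9 + 105 → 1354; 10–19 + 105 → 1394; 20–29 + 105 → 1634; 30–39 − 105 → 597; 40–49 − 105 → 2146; 50–59 − 30 → 262; 60–69 − 105 → 1734
Population now: 0–9=1354, 10–19=1394, 20–29=1634, 30–39=597, 40–49=2146, 50–59=262, 60–69=1734
Dependents (band 0–9 + band 60–69) = 1354 + 1734 = 3088; working-age = 6033; ratio = 3088/6033 × 100 = 51.2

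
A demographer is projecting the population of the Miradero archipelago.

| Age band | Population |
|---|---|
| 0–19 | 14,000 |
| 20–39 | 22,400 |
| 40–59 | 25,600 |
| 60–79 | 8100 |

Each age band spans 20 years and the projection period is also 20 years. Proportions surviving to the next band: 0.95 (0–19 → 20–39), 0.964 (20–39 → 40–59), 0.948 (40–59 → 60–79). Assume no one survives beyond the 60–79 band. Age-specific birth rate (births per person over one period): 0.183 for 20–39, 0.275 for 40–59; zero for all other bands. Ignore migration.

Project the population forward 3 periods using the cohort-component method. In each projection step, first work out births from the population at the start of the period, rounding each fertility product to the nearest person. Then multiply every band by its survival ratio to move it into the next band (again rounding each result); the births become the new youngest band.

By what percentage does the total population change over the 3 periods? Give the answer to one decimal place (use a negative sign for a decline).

-49.0

Period 1.
Births: 22400 × 0.183 = 4099, 25600 × 0.275 = 7040 — total 11139
20–39: 14000 × 0.95 = 13300
40–59: 22400 × 0.964 = 21594
60–79: 25600 × 0.948 = 24269
Giving 11139 / 13300 / 21594 / 24269.
Period 2.
Births: 13300 × 0.183 = 2434, 21594 × 0.275 = 5938 — total 8372
20–39: 11139 × 0.95 = 10582
40–59: 13300 × 0.964 = 12821
60–79: 21594 × 0.948 = 20471
Giving 8372 / 10582 / 12821 / 20471.
Period 3.
Births: 10582 × 0.183 = 1937, 12821 × 0.275 = 3526 — total 5463
20–39: 8372 × 0.95 = 7953
40–59: 10582 × 0.964 = 10201
60–79: 12821 × 0.948 = 12154
Giving 5463 / 7953 / 10201 / 12154.
Total: 70100 → 35771; change = -34329; percentage change = -49.0%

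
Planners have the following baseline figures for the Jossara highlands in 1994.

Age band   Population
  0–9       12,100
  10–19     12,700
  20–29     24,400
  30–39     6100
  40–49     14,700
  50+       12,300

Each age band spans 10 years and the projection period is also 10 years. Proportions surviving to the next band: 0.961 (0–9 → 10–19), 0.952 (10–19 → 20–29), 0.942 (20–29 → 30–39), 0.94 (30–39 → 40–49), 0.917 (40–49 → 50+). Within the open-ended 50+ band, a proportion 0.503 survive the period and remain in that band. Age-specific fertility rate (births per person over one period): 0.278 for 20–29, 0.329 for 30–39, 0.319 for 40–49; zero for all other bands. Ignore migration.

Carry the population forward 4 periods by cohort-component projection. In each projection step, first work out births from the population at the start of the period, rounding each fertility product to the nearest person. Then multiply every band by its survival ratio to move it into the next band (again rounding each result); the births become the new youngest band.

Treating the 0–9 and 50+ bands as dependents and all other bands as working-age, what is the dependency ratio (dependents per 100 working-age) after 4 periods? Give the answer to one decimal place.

Call the groups 1 to 6, youngest first.
Period 1:
Births: 24400 × 0.278 = 6783  |  6100 × 0.329 = 2007  |  14700 × 0.319 = 4689 — total 13479
Group 2: 12100 × 0.961 = 11628
Group 3: 12700 × 0.952 = 12090
Group 4: 24400 × 0.942 = 22985
Group 5: 6100 × 0.94 = 5734
Group 6: 14700 × 0.917 + 12300 × 0.503 = 13480 + 6187 = 19667
End of period: [13479, 11628, 12090, 22985, 5734, 19667]
Period 2:
Births: 12090 × 0.278 = 3361  |  22985 × 0.329 = 7562  |  5734 × 0.319 = 1829 — total 12752
Group 2: 13479 × 0.961 = 12953
Group 3: 11628 × 0.952 = 11070
Group 4: 12090 × 0.942 = 11389
Group 5: 22985 × 0.94 = 21606
Group 6: 5734 × 0.917 + 19667 × 0.503 = 5258 + 9893 = 15151
End of period: [12752, 12953, 11070, 11389, 21606, 15151]
Period 3:
Births: 11070 × 0.278 = 3077  |  11389 × 0.329 = 3747  |  21606 × 0.319 = 6892 — total 13716
Group 2: 12752 × 0.961 = 12255
Group 3: 12953 × 0.952 = 12331
Group 4: 11070 × 0.942 = 10428
Group 5: 11389 × 0.94 = 10706
Group 6: 21606 × 0.917 + 15151 × 0.503 = 19813 + 7621 = 27434
End of period: [13716, 12255, 12331, 10428, 10706, 27434]
Period 4:
Births: 12331 × 0.278 = 3428  |  10428 × 0.329 = 3431  |  10706 × 0.319 = 3415 — total 10274
Group 2: 13716 × 0.961 = 13181
Group 3: 12255 × 0.952 = 11667
Group 4: 12331 × 0.942 = 11616
Group 5: 10428 × 0.94 = 9802
Group 6: 10706 × 0.917 + 27434 × 0.503 = 9817 + 13799 = 23616
End of period: [10274, 13181, 11667, 11616, 9802, 23616]
Dependents (band 0–9 + band 50+) = 10274 + 23616 = 33890; working-age = 46266; ratio = 33890/46266 × 100 = 73.3

73.3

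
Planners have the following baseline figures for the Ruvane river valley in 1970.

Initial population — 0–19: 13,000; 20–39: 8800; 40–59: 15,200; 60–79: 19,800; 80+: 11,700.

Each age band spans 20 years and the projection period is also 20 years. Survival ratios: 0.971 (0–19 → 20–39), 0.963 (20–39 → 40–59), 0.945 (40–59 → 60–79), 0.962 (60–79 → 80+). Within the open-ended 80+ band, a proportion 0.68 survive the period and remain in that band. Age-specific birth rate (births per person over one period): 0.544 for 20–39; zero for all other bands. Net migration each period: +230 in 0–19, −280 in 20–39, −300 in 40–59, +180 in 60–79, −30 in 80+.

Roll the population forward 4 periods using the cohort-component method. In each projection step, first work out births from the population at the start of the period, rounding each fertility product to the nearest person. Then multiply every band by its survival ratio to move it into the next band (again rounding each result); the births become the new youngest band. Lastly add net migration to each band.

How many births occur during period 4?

3516

Call the bands 1 to 5, youngest first.
Period 1:
Births: 8800 × 0.544 = 4787
Band 2: 13000 × 0.971 = 12623
Band 3: 8800 × 0.963 = 8474
Band 4: 15200 × 0.945 = 14364
Band 5: 19800 × 0.962 + 11700 × 0.68 = 19048 + 7956 = 27004
Net migration: Band 1 + 230 → 5017; Band 2 − 280 → 12343; Band 3 − 300 → 8174; Band 4 + 180 → 14544; Band 5 − 30 → 26974
Giving 5017 / 12343 / 8174 / 14544 / 26974.
Period 2:
Births: 12343 × 0.544 = 6715
Band 2: 5017 × 0.971 = 4872
Band 3: 12343 × 0.963 = 11886
Band 4: 8174 × 0.945 = 7724
Band 5: 14544 × 0.962 + 26974 × 0.68 = 13991 + 18342 = 32333
Net migration: Band 1 + 230 → 6945; Band 2 − 280 → 4592; Band 3 − 300 → 11586; Band 4 + 180 → 7904; Band 5 − 30 → 32303
Giving 6945 / 4592 / 11586 / 7904 / 32303.
Period 3:
Births: 4592 × 0.544 = 2498
Band 2: 6945 × 0.971 = 6744
Band 3: 4592 × 0.963 = 4422
Band 4: 11586 × 0.945 = 10949
Band 5: 7904 × 0.962 + 32303 × 0.68 = 7604 + 21966 = 29570
Net migration: Band 1 + 230 → 2728; Band 2 − 280 → 6464; Band 3 − 300 → 4122; Band 4 + 180 → 11129; Band 5 − 30 → 29540
Giving 2728 / 6464 / 4122 / 11129 / 29540.
Period 4:
Births: 6464 × 0.544 = 3516
Band 2: 2728 × 0.971 = 2649
Band 3: 6464 × 0.963 = 6225
Band 4: 4122 × 0.945 = 3895
Band 5: 11129 × 0.962 + 29540 × 0.68 = 10706 + 20087 = 30793
Net migration: Band 1 + 230 → 3746; Band 2 − 280 → 2369; Band 3 − 300 → 5925; Band 4 + 180 → 4075; Band 5 − 30 → 30763
Giving 3746 / 2369 / 5925 / 4075 / 30763.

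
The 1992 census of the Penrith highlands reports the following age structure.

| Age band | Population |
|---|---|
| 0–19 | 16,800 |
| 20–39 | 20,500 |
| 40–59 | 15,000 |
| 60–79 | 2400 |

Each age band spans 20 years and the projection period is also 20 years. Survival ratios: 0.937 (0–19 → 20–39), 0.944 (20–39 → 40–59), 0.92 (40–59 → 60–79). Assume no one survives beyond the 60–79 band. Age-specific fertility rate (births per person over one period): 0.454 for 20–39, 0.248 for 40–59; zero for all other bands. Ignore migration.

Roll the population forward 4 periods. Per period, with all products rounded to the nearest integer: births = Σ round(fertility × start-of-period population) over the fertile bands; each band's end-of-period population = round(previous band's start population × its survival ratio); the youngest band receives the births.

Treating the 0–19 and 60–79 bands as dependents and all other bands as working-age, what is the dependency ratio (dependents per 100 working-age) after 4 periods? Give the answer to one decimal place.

Period 1:
Births: 20500 × 0.454 = 9307, 15000 × 0.248 = 3720 — total 13027
20–39: 16800 × 0.937 = 15742
40–59: 20500 × 0.944 = 19352
60–79: 15000 × 0.92 = 13800
→ [13027, 15742, 19352, 13800]
Period 2:
Births: 15742 × 0.454 = 7147, 19352 × 0.248 = 4799 — total 11946
20–39: 13027 × 0.937 = 12206
40–59: 15742 × 0.944 = 14860
60–79: 19352 × 0.92 = 17804
→ [11946, 12206, 14860, 17804]
Period 3:
Births: 12206 × 0.454 = 5542, 14860 × 0.248 = 3685 — total 9227
20–39: 11946 × 0.937 = 11193
40–59: 12206 × 0.944 = 11522
60–79: 14860 × 0.92 = 13671
→ [9227, 11193, 11522, 13671]
Period 4:
Births: 11193 × 0.454 = 5082, 11522 × 0.248 = 2857 — total 7939
20–39: 9227 × 0.937 = 8646
40–59: 11193 × 0.944 = 10566
60–79: 11522 × 0.92 = 10600
→ [7939, 8646, 10566, 10600]
Dependents (band 0–19 + band 60–79) = 7939 + 10600 = 18539; working-age = 19212; ratio = 18539/19212 × 100 = 96.5

96.5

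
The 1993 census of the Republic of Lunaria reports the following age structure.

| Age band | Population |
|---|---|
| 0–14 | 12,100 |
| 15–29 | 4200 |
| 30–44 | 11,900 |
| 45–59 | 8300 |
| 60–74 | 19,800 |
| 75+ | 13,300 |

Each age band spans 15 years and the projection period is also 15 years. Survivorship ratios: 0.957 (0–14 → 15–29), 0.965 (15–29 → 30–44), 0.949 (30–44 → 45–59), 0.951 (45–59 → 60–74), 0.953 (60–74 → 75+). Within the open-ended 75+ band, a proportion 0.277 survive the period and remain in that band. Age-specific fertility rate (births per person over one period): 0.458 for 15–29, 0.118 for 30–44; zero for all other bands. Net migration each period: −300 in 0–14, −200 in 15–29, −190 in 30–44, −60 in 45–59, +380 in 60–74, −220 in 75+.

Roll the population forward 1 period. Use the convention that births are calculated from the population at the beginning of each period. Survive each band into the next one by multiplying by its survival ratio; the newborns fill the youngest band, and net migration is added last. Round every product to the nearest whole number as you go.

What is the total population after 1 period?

60110

Call the bands 1 to 6, youngest first.
— Period 1 —
Births: 4200 × 0.458 = 1924  |  11900 × 0.118 = 1404 → 3328
Band 2: 12100 × 0.957 = 11580
Band 3: 4200 × 0.965 = 4053
Band 4: 11900 × 0.949 = 11293
Band 5: 8300 × 0.951 = 7893
Band 6: 19800 × 0.953 + 13300 × 0.277 = 18869 + 3684 = 22553
Net migration: Band 1 − 300 → 3028; Band 2 − 200 → 11380; Band 3 − 190 → 3863; Band 4 − 60 → 11233; Band 5 + 380 → 8273; Band 6 − 220 → 22333
Population now: 0–14=3028, 15–29=11380, 30–44=3863, 45–59=11233, 60–74=8273, 75+=22333
Total after period 1: 3028 + 11380 + 3863 + 11233 + 8273 + 22333 = 60110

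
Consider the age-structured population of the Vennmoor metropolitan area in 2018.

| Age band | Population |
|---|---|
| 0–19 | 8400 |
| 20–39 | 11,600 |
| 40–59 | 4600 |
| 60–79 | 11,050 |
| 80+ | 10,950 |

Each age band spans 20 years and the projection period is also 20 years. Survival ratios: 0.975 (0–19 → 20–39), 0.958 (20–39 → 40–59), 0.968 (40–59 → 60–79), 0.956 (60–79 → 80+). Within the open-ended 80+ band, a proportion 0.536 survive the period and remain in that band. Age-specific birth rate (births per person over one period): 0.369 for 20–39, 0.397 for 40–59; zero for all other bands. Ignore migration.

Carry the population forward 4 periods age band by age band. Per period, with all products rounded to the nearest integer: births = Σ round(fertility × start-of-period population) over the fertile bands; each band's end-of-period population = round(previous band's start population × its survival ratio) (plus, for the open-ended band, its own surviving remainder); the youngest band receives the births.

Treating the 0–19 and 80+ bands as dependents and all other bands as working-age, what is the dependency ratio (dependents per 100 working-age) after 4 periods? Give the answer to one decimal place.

Period 1:
Births: 11600 * 0.369 = 4280, 4600 * 0.397 = 1826 ⇒ total 6106
20–39: 8400 * 0.975 = 8190
40–59: 11600 * 0.958 = 11113
60–79: 4600 * 0.968 = 4453
80+: 11050 * 0.956 + 10950 * 0.536 = 10564 + 5869 = 16433
→ [6106, 8190, 11113, 4453, 16433]
Period 2:
Births: 8190 * 0.369 = 3022, 11113 * 0.397 = 4412 ⇒ total 7434
20–39: 6106 * 0.975 = 5953
40–59: 8190 * 0.958 = 7846
60–79: 11113 * 0.968 = 10757
80+: 4453 * 0.956 + 16433 * 0.536 = 4257 + 8808 = 13065
→ [7434, 5953, 7846, 10757, 13065]
Period 3:
Births: 5953 * 0.369 = 2197, 7846 * 0.397 = 3115 ⇒ total 5312
20–39: 7434 * 0.975 = 7248
40–59: 5953 * 0.958 = 5703
60–79: 7846 * 0.968 = 7595
80+: 10757 * 0.956 + 13065 * 0.536 = 10284 + 7003 = 17287
→ [5312, 7248, 5703, 7595, 17287]
Period 4:
Births: 7248 * 0.369 = 2675, 5703 * 0.397 = 2264 ⇒ total 4939
20–39: 5312 * 0.975 = 5179
40–59: 7248 * 0.958 = 6944
60–79: 5703 * 0.968 = 5521
80+: 7595 * 0.956 + 17287 * 0.536 = 7261 + 9266 = 16527
→ [4939, 5179, 6944, 5521, 16527]
Dependents (band 0–19 + band 80+) = 4939 + 16527 = 21466; working-age = 17644; ratio = 21466/17644 × 100 = 121.7

121.7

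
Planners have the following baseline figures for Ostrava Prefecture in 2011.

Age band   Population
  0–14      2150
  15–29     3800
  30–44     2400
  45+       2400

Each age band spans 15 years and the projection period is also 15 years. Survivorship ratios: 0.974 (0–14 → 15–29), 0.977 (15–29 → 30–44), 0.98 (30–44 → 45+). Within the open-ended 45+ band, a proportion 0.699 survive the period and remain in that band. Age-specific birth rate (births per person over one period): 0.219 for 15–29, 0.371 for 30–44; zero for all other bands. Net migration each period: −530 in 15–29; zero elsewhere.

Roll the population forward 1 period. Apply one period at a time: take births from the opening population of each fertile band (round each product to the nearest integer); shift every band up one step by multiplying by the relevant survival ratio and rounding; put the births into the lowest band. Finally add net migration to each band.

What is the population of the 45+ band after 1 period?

[period 1]
Births: 3800 × 0.219 = 832, 2400 × 0.371 = 890 — total 1722
15–29: 2150 × 0.974 = 2094
30–44: 3800 × 0.977 = 3713
45+: 2400 × 0.98 + 2400 × 0.699 = 2352 + 1678 = 4030
Net migration: 15–29 − 530 → 1564
End of period: [1722, 1564, 3713, 4030]

4030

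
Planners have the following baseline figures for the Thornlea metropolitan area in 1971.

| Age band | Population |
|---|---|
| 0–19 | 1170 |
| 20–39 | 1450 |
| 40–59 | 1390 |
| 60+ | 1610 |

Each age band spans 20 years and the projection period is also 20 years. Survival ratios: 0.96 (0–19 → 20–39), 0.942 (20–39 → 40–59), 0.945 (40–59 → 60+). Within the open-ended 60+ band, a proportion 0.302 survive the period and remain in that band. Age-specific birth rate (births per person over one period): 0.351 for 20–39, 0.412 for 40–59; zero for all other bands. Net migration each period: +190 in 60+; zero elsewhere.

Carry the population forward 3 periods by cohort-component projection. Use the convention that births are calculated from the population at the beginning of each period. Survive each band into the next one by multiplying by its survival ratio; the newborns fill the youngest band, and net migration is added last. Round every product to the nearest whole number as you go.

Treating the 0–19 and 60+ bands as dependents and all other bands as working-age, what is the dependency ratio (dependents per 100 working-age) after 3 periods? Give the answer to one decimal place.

138.0

Let group 1 be 0–19 through group 4 = 60+.
Period 1.
Births: 1450 × 0.351 = 509 ; 1390 × 0.412 = 573 → total 1082
Group 2: 1170 × 0.96 = 1123
Group 3: 1450 × 0.942 = 1366
Group 4: 1390 × 0.945 + 1610 × 0.302 = 1314 + 486 = 1800
Net migration: Group 4 + 190 → 1990
Population now: 0–19=1082, 20–39=1123, 40–59=1366, 60+=1990
Period 2.
Births: 1123 × 0.351 = 394 ; 1366 × 0.412 = 563 → total 957
Group 2: 1082 × 0.96 = 1039
Group 3: 1123 × 0.942 = 1058
Group 4: 1366 × 0.945 + 1990 × 0.302 = 1291 + 601 = 1892
Net migration: Group 4 + 190 → 2082
Population now: 0–19=957, 20–39=1039, 40–59=1058, 60+=2082
Period 3.
Births: 1039 × 0.351 = 365 ; 1058 × 0.412 = 436 → total 801
Group 2: 957 × 0.96 = 919
Group 3: 1039 × 0.942 = 979
Group 4: 1058 × 0.945 + 2082 × 0.302 = 1000 + 629 = 1629
Net migration: Group 4 + 190 → 1819
Population now: 0–19=801, 20–39=919, 40–59=979, 60+=1819
Dependents (band 0–19 + band 60+) = 801 + 1819 = 2620; working-age = 1898; ratio = 2620/1898 × 100 = 138.0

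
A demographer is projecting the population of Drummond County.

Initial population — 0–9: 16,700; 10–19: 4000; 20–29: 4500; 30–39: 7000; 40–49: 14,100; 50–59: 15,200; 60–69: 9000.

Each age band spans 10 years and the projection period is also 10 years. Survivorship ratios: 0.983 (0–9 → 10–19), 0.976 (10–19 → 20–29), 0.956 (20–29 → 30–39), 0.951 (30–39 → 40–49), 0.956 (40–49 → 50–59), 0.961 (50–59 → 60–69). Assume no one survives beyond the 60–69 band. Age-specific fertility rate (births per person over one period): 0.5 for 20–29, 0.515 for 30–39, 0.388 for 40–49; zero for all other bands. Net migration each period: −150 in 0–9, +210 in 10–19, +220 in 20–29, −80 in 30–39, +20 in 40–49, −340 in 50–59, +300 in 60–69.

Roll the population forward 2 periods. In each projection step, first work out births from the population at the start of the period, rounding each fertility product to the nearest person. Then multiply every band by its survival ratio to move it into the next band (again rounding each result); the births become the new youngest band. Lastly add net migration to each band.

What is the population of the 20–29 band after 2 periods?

(Groups numbered youngest = 1 to oldest = 7.)
Period 1.
Births: 4500 × 0.5 = 2250 ; 7000 × 0.515 = 3605 ; 14100 × 0.388 = 5471 → 11326
Group 2: 16700 × 0.983 = 16416
Group 3: 4000 × 0.976 = 3904
Group 4: 4500 × 0.956 = 4302
Group 5: 7000 × 0.951 = 6657
Group 6: 14100 × 0.956 = 13480
Group 7: 15200 × 0.961 = 14607
Net migration: Group 1 − 150 → 11176; Group 2 + 210 → 16626; Group 3 + 220 → 4124; Group 4 − 80 → 4222; Group 5 + 20 → 6677; Group 6 − 340 → 13140; Group 7 + 300 → 14907
Giving 11176 / 16626 / 4124 / 4222 / 6677 / 13140 / 14907.
Period 2.
Births: 4124 × 0.5 = 2062 ; 4222 × 0.515 = 2174 ; 6677 × 0.388 = 2591 → 6827
Group 2: 11176 × 0.983 = 10986
Group 3: 16626 × 0.976 = 16227
Group 4: 4124 × 0.956 = 3943
Group 5: 4222 × 0.951 = 4015
Group 6: 6677 × 0.956 = 6383
Group 7: 13140 × 0.961 = 12628
Net migration: Group 1 − 150 → 6677; Group 2 + 210 → 11196; Group 3 + 220 → 16447; Group 4 − 80 → 3863; Group 5 + 20 → 4035; Group 6 − 340 → 6043; Group 7 + 300 → 12928
Giving 6677 / 11196 / 16447 / 3863 / 4035 / 6043 / 12928.

16447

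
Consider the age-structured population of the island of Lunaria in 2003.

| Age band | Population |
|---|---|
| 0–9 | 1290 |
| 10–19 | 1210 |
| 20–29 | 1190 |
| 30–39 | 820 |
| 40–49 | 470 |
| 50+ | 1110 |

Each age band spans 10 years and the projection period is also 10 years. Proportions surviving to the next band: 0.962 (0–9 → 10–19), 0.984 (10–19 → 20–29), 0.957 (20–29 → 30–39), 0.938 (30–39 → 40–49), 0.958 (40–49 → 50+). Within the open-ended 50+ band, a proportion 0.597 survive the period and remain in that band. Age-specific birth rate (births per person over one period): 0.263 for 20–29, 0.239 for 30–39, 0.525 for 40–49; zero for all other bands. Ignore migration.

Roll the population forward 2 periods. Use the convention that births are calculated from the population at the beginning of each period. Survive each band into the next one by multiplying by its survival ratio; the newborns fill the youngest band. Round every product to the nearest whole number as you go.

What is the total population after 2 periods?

6546

(Bands numbered youngest = 1 to oldest = 6.)
Period 1:
Births: 1190 * 0.263 = 313 ; 820 * 0.239 = 196 ; 470 * 0.525 = 247 ⇒ total 756
Band 2: 1290 * 0.962 = 1241
Band 3: 1210 * 0.984 = 1191
Band 4: 1190 * 0.957 = 1139
Band 5: 820 * 0.938 = 769
Band 6: 470 * 0.958 + 1110 * 0.597 = 450 + 663 = 1113
→ [756, 1241, 1191, 1139, 769, 1113]
Period 2:
Births: 1191 * 0.263 = 313 ; 1139 * 0.239 = 272 ; 769 * 0.525 = 404 ⇒ total 989
Band 2: 756 * 0.962 = 727
Band 3: 1241 * 0.984 = 1221
Band 4: 1191 * 0.957 = 1140
Band 5: 1139 * 0.938 = 1068
Band 6: 769 * 0.958 + 1113 * 0.597 = 737 + 664 = 1401
→ [989, 727, 1221, 1140, 1068, 1401]
Total after period 2: 989 + 727 + 1221 + 1140 + 1068 + 1401 = 6546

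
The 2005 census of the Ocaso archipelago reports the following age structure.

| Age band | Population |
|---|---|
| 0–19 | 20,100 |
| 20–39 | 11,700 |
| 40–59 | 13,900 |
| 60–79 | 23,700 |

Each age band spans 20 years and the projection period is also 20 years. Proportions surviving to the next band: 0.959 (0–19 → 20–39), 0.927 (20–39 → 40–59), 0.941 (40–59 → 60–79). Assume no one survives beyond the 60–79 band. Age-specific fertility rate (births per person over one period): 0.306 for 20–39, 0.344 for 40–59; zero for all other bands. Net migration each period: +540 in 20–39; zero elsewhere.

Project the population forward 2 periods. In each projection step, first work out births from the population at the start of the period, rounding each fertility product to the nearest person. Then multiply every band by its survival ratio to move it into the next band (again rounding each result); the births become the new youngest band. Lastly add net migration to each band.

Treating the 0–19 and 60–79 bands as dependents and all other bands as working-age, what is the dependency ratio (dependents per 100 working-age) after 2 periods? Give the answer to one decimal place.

74.3

[period 1]
Births: 11700 * 0.306 = 3580, 13900 * 0.344 = 4782 → 8362
20–39: 20100 * 0.959 = 19276
40–59: 11700 * 0.927 = 10846
60–79: 13900 * 0.941 = 13080
Net migration: 20–39 + 540 → 19816
Population now: 0–19=8362, 20–39=19816, 40–59=10846, 60–79=13080
[period 2]
Births: 19816 * 0.306 = 6064, 10846 * 0.344 = 3731 → 9795
20–39: 8362 * 0.959 = 8019
40–59: 19816 * 0.927 = 18369
60–79: 10846 * 0.941 = 10206
Net migration: 20–39 + 540 → 8559
Population now: 0–19=9795, 20–39=8559, 40–59=18369, 60–79=10206
Dependents (band 0–19 + band 60–79) = 9795 + 10206 = 20001; working-age = 26928; ratio = 20001/26928 × 100 = 74.3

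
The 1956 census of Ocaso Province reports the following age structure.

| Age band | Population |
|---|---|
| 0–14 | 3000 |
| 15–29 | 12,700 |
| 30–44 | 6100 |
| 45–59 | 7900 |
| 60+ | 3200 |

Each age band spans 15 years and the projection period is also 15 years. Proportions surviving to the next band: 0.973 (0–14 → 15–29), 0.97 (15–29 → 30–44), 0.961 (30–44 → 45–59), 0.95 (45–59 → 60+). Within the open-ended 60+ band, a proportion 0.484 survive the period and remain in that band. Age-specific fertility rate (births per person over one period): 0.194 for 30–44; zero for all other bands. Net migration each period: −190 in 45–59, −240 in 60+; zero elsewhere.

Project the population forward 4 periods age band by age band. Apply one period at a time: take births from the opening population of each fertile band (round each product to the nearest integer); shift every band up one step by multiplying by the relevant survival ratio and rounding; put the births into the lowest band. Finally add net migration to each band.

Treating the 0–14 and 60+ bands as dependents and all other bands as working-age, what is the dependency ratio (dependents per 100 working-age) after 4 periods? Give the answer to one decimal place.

267.7

(Bands numbered youngest = 1 to oldest = 5.)
After projecting period 1:
Births: 6100 × 0.194 = 1183
Band 2: 3000 × 0.973 = 2919
Band 3: 12700 × 0.97 = 12319
Band 4: 6100 × 0.961 = 5862
Band 5: 7900 × 0.95 + 3200 × 0.484 = 7505 + 1549 = 9054
Net migration: Band 4 − 190 → 5672; Band 5 − 240 → 8814
Giving 1183 / 2919 / 12319 / 5672 / 8814.
After projecting period 2:
Births: 12319 × 0.194 = 2390
Band 2: 1183 × 0.973 = 1151
Band 3: 2919 × 0.97 = 2831
Band 4: 12319 × 0.961 = 11839
Band 5: 5672 × 0.95 + 8814 × 0.484 = 5388 + 4266 = 9654
Net migration: Band 4 − 190 → 11649; Band 5 − 240 → 9414
Giving 2390 / 1151 / 2831 / 11649 / 9414.
After projecting period 3:
Births: 2831 × 0.194 = 549
Band 2: 2390 × 0.973 = 2325
Band 3: 1151 × 0.97 = 1116
Band 4: 2831 × 0.961 = 2721
Band 5: 11649 × 0.95 + 9414 × 0.484 = 11067 + 4556 = 15623
Net migration: Band 4 − 190 → 2531; Band 5 − 240 → 15383
Giving 549 / 2325 / 1116 / 2531 / 15383.
After projecting period 4:
Births: 1116 × 0.194 = 217
Band 2: 549 × 0.973 = 534
Band 3: 2325 × 0.97 = 2255
Band 4: 1116 × 0.961 = 1072
Band 5: 2531 × 0.95 + 15383 × 0.484 = 2404 + 7445 = 9849
Net migration: Band 4 − 190 → 882; Band 5 − 240 → 9609
Giving 217 / 534 / 2255 / 882 / 9609.
Dependents (band 0–14 + band 60+) = 217 + 9609 = 9826; working-age = 3671; ratio = 9826/3671 × 100 = 267.7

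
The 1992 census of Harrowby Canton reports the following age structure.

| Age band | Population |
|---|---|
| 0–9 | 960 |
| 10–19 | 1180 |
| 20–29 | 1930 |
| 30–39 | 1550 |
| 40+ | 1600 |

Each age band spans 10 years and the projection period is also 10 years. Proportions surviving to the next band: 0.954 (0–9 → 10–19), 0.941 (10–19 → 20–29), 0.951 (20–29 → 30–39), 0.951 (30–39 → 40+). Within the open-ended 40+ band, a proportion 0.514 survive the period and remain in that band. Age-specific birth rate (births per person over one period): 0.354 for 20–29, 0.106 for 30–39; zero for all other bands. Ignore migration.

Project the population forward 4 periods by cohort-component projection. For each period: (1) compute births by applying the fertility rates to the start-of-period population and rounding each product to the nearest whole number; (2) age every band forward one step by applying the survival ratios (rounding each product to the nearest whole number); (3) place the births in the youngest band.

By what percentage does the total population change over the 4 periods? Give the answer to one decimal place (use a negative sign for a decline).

After projecting period 1:
Births: 1930 * 0.354 = 683  |  1550 * 0.106 = 164 — total 847
10–19: 960 * 0.954 = 916
20–29: 1180 * 0.941 = 1110
30–39: 1930 * 0.951 = 1835
40+: 1550 * 0.951 + 1600 * 0.514 = 1474 + 822 = 2296
End of period: [847, 916, 1110, 1835, 2296]
After projecting period 2:
Births: 1110 * 0.354 = 393  |  1835 * 0.106 = 195 — total 588
10–19: 847 * 0.954 = 808
20–29: 916 * 0.941 = 862
30–39: 1110 * 0.951 = 1056
40+: 1835 * 0.951 + 2296 * 0.514 = 1745 + 1180 = 2925
End of period: [588, 808, 862, 1056, 2925]
After projecting period 3:
Births: 862 * 0.354 = 305  |  1056 * 0.106 = 112 — total 417
10–19: 588 * 0.954 = 561
20–29: 808 * 0.941 = 760
30–39: 862 * 0.951 = 820
40+: 1056 * 0.951 + 2925 * 0.514 = 1004 + 1503 = 2507
End of period: [417, 561, 760, 820, 2507]
After projecting period 4:
Births: 760 * 0.354 = 269  |  820 * 0.106 = 87 — total 356
10–19: 417 * 0.954 = 398
20–29: 561 * 0.941 = 528
30–39: 760 * 0.951 = 723
40+: 820 * 0.951 + 2507 * 0.514 = 780 + 1289 = 2069
End of period: [356, 398, 528, 723, 2069]
Total: 7220 → 4074; change = -3146; percentage change = -43.6%

-43.6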